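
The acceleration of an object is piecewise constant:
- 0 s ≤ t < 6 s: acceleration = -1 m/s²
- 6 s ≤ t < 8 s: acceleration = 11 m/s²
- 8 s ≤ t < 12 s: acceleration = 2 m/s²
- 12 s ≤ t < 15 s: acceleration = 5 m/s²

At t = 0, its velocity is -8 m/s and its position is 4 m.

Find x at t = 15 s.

50.5 m

On each constant-a segment, Δv = aΔt and Δx = v₀Δt + ½aΔt²; chain segment to segment.
0–6 s: v starts -8 m/s; Δx = -8·6 + ½·-1·6² = -66 m; v ends -14 m/s.
6–8 s: v starts -14 m/s; Δx = -14·2 + ½·11·2² = -6 m; v ends 8 m/s.
8–12 s: v starts 8 m/s; Δx = 8·4 + ½·2·4² = 48 m; v ends 16 m/s.
12–15 s: v starts 16 m/s; Δx = 16·3 + ½·5·3² = 70.5 m; v ends 31 m/s.
x(15) = 4 + Σ Δx = 50.5 m.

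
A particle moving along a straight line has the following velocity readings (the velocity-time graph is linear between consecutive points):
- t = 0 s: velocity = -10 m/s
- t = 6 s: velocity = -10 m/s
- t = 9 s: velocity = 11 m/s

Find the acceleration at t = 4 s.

Acceleration is the slope of the v-t graph on 0–6 s: (-10 − -10)/(6 − 0) = 0 m/s².

0 m/s²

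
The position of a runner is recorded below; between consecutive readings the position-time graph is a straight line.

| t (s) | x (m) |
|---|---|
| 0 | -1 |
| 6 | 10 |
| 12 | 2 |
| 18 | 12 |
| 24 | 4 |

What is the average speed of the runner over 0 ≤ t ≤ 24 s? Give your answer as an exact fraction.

Average speed = (total path length)/(elapsed time); on a piecewise-linear x-t graph the path length is Σ|Δx|.
0–6 s: |Δx| = |10 − -1| = 11 m
6–12 s: |Δx| = |2 − 10| = 8 m
12–18 s: |Δx| = |12 − 2| = 10 m
18–24 s: |Δx| = |4 − 12| = 8 m
Total path = 37 m; average speed = 37/24 = 37/24 m/s.

37/24 m/s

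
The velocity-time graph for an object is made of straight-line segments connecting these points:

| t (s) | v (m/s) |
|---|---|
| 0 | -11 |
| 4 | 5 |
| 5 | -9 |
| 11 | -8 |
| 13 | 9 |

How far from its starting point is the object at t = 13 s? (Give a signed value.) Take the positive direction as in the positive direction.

-64 m

Displacement is the signed area under the v-t curve.
0–4 s: ½(-11 + 5)(4) = -12 m
4–5 s: ½(5 + -9)(1) = -2 m
5–11 s: ½(-9 + -8)(6) = -51 m
11–13 s: ½(-8 + 9)(2) = 1 m
Net displacement = -64 m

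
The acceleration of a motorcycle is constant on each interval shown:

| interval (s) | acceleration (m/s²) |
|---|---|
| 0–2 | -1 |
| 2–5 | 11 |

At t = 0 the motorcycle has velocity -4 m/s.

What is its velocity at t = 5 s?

27 m/s

Δv equals the area under the a-t graph; then v = v₀ + Δv.
0–2 s: -1 × 2 = -2 m/s
2–5 s: 11 × 3 = 33 m/s
Δv = 31 m/s, so v(5) = -4 + (31) = 27 m/s.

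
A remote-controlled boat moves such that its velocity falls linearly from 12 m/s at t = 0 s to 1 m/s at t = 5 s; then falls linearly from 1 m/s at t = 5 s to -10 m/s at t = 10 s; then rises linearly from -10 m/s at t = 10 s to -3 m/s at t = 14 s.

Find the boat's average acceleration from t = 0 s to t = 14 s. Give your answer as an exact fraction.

Average acceleration = Δv/Δt = (-3 − 12)/(14 − 0) = -15/14 m/s².

-15/14 m/s²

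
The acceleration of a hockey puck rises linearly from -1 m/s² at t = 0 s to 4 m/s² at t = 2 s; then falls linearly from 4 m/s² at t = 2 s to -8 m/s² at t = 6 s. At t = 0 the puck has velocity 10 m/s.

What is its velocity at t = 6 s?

Δv equals the area under the a-t graph; then v = v₀ + Δv.
0–2 s: ½(-1 + 4)(2) = 3 m/s
2–6 s: ½(4 + -8)(4) = -8 m/s
Δv = -5 m/s, so v(6) = 10 + (-5) = 5 m/s.

5 m/s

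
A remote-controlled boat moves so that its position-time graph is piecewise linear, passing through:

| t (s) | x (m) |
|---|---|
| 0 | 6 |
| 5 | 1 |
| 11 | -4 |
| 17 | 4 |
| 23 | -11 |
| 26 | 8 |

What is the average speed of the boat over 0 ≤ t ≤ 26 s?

Average speed = (total path length)/(elapsed time); on a piecewise-linear x-t graph the path length is Σ|Δx|.
0–5 s: |Δx| = |1 − 6| = 5 m
5–11 s: |Δx| = |-4 − 1| = 5 m
11–17 s: |Δx| = |4 − -4| = 8 m
17–23 s: |Δx| = |-11 − 4| = 15 m
23–26 s: |Δx| = |8 − -11| = 19 m
Total path = 52 m; average speed = 52/26 = 2 m/s.

2 m/s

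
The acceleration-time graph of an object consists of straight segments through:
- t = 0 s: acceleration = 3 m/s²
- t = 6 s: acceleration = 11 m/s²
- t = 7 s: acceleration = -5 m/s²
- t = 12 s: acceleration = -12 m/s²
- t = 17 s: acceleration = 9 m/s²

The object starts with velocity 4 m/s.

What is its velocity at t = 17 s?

-1 m/s

Δv equals the area under the a-t graph; then v = v₀ + Δv.
0–6 s: ½(3 + 11)(6) = 42 m/s
6–7 s: ½(11 + -5)(1) = 3 m/s
7–12 s: ½(-5 + -12)(5) = -42.5 m/s
12–17 s: ½(-12 + 9)(5) = -7.5 m/s
Δv = -5 m/s, so v(17) = 4 + (-5) = -1 m/s.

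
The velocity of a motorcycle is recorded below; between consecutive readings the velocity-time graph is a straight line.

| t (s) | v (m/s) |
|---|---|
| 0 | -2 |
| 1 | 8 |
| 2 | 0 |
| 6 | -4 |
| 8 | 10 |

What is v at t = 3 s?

On 2–6 s the graph is linear from 0 to -4 m/s: v(3) = 0 + (-4 − 0)·(3 − 2)/(6 − 2) = -1 m/s.

-1 m/s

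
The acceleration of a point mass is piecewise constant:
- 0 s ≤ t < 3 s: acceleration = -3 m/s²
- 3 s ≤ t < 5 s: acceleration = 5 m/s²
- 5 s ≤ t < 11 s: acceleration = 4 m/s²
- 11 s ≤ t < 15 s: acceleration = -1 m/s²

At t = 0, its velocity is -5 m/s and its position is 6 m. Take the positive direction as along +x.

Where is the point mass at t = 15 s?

79.5 m

On each constant-a segment, Δv = aΔt and Δx = v₀Δt + ½aΔt²; chain segment to segment.
0–3 s: v starts -5 m/s; Δx = -5·3 + ½·-3·3² = -28.5 m; v ends -14 m/s.
3–5 s: v starts -14 m/s; Δx = -14·2 + ½·5·2² = -18 m; v ends -4 m/s.
5–11 s: v starts -4 m/s; Δx = -4·6 + ½·4·6² = 48 m; v ends 20 m/s.
11–15 s: v starts 20 m/s; Δx = 20·4 + ½·-1·4² = 72 m; v ends 16 m/s.
x(15) = 6 + Σ Δx = 79.5 m.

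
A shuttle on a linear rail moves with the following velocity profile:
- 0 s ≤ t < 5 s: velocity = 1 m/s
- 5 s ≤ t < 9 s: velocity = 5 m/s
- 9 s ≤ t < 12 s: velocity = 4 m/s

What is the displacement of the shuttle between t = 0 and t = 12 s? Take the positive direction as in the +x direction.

37 m

Displacement is the signed area under the v-t curve.
0–5 s: 1 × 5 = 5 m
5–9 s: 5 × 4 = 20 m
9–12 s: 4 × 3 = 12 m
Net displacement = 37 m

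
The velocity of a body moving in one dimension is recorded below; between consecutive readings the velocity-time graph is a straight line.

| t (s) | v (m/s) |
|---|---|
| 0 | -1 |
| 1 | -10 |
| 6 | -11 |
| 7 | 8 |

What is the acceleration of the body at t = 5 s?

-0.2 m/s²

Acceleration is the slope of the v-t graph on 1–6 s: (-11 − -10)/(6 − 1) = -0.2 m/s².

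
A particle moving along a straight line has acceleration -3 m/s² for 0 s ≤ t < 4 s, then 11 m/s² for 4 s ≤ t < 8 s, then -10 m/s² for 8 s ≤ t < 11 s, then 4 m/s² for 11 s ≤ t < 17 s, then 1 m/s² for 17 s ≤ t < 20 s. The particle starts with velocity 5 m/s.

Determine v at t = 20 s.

Δv equals the area under the a-t graph; then v = v₀ + Δv.
0–4 s: -3 × 4 = -12 m/s
4–8 s: 11 × 4 = 44 m/s
8–11 s: -10 × 3 = -30 m/s
11–17 s: 4 × 6 = 24 m/s
17–20 s: 1 × 3 = 3 m/s
Δv = 29 m/s, so v(20) = 5 + (29) = 34 m/s.

34 m/s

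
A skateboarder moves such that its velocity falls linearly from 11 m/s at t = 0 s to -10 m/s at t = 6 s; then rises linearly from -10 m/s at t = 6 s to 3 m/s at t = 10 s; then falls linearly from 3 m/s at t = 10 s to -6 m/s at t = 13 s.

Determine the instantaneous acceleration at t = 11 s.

-3 m/s²

Acceleration is the slope of the v-t graph on 10–13 s: (-6 − 3)/(13 − 10) = -3 m/s².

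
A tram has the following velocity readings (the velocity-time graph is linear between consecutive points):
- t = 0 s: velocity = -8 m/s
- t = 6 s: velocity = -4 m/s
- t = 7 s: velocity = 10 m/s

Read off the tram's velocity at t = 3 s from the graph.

On 0–6 s the graph is linear from -8 to -4 m/s: v(3) = -8 + (-4 − -8)·(3 − 0)/(6 − 0) = -6 m/s.

-6 m/s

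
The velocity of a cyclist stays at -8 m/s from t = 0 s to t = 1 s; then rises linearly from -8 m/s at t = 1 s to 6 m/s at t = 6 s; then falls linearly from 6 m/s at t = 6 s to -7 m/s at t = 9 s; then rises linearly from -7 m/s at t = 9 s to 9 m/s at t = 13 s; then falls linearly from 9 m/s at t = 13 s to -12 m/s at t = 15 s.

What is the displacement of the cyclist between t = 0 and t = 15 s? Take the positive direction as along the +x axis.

Displacement is the signed area under the v-t curve.
0–1 s: -8 × 1 = -8 m
1–6 s: ½(-8 + 6)(5) = -5 m
6–9 s: ½(6 + -7)(3) = -1.5 m
9–13 s: ½(-7 + 9)(4) = 4 m
13–15 s: ½(9 + -12)(2) = -3 m
Net displacement = -13.5 m

-13.5 m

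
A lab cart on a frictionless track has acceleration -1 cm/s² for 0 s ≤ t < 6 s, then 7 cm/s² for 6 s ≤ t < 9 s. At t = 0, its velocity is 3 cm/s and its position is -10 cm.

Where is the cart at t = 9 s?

12.5 cm

On each constant-a segment, Δv = aΔt and Δx = v₀Δt + ½aΔt²; chain segment to segment.
0–6 s: v starts 3 cm/s; Δx = 3·6 + ½·-1·6² = 0 cm; v ends -3 cm/s.
6–9 s: v starts -3 cm/s; Δx = -3·3 + ½·7·3² = 22.5 cm; v ends 18 cm/s.
x(9) = -10 + Σ Δx = 12.5 cm.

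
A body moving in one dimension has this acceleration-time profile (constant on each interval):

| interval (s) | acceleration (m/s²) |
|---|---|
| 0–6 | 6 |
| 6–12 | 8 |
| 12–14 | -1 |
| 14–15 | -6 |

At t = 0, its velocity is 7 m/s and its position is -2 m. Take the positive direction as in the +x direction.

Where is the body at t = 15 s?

816 m

On each constant-a segment, Δv = aΔt and Δx = v₀Δt + ½aΔt²; chain segment to segment.
0–6 s: v starts 7 m/s; Δx = 7·6 + ½·6·6² = 150 m; v ends 43 m/s.
6–12 s: v starts 43 m/s; Δx = 43·6 + ½·8·6² = 402 m; v ends 91 m/s.
12–14 s: v starts 91 m/s; Δx = 91·2 + ½·-1·2² = 180 m; v ends 89 m/s.
14–15 s: v starts 89 m/s; Δx = 89·1 + ½·-6·1² = 86 m; v ends 83 m/s.
x(15) = -2 + Σ Δx = 816 m.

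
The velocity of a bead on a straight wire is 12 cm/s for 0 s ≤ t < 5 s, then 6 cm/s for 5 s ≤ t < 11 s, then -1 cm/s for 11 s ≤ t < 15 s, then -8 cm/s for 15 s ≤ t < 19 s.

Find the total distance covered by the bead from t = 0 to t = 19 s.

132 cm

Distance (not displacement) is the total path length: add the absolute areas under v-t.
0–5 s: |12| × 5 = 60 cm
5–11 s: |6| × 6 = 36 cm
11–15 s: |-1| × 4 = 4 cm
15–19 s: |-8| × 4 = 32 cm
Total distance = 132 cm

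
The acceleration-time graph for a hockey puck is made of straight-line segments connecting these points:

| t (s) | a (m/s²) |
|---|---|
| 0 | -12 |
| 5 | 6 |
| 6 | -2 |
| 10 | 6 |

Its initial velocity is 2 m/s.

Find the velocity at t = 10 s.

-3 m/s

Δv equals the area under the a-t graph; then v = v₀ + Δv.
0–5 s: ½(-12 + 6)(5) = -15 m/s
5–6 s: ½(6 + -2)(1) = 2 m/s
6–10 s: ½(-2 + 6)(4) = 8 m/s
Δv = -5 m/s, so v(10) = 2 + (-5) = -3 m/s.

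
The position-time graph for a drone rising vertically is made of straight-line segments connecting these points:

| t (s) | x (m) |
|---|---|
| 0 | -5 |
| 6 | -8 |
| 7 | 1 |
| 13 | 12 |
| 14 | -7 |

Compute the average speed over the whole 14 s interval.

Average speed = (total path length)/(elapsed time); on a piecewise-linear x-t graph the path length is Σ|Δx|.
0–6 s: |Δx| = |-8 − -5| = 3 m
6–7 s: |Δx| = |1 − -8| = 9 m
7–13 s: |Δx| = |12 − 1| = 11 m
13–14 s: |Δx| = |-7 − 12| = 19 m
Total path = 42 m; average speed = 42/14 = 3 m/s.

3 m/s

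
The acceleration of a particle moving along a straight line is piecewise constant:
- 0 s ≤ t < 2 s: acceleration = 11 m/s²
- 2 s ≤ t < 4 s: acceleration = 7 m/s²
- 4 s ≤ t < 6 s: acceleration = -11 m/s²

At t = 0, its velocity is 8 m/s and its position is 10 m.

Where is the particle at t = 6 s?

188 m

On each constant-a segment, Δv = aΔt and Δx = v₀Δt + ½aΔt²; chain segment to segment.
0–2 s: v starts 8 m/s; Δx = 8·2 + ½·11·2² = 38 m; v ends 30 m/s.
2–4 s: v starts 30 m/s; Δx = 30·2 + ½·7·2² = 74 m; v ends 44 m/s.
4–6 s: v starts 44 m/s; Δx = 44·2 + ½·-11·2² = 66 m; v ends 22 m/s.
x(6) = 10 + Σ Δx = 188 m.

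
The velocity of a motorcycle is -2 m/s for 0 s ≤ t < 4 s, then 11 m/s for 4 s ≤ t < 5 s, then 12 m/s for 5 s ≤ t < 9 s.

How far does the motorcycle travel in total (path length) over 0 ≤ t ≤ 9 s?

67 m

Total distance travelled is ∫|v| dt — sum the magnitudes of each area piece.
0–4 s: |-2| × 4 = 8 m
4–5 s: |11| × 1 = 11 m
5–9 s: |12| × 4 = 48 m
Total distance = 67 m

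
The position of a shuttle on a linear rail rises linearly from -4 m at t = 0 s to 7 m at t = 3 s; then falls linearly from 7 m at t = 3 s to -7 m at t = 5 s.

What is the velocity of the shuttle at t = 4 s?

-7 m/s

Velocity is the slope of the x-t graph on 3–5 s: (-7 − 7)/(5 − 3) = -7 m/s.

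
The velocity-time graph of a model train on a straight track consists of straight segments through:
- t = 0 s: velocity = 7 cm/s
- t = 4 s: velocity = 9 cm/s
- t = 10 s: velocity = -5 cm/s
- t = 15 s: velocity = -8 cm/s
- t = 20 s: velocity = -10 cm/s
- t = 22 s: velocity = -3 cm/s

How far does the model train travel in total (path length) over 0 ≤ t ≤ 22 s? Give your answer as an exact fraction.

Total distance travelled is ∫|v| dt — sum the magnitudes of each area piece.
0–4 s: |½(7 + 9)(4)| = 32 cm
4–10 s: v = 0 at t = 55/7 s; triangle areas 243/14 + 75/14 = 159/7 cm
10–15 s: |½(-5 + -8)(5)| = 32.5 cm
15–20 s: |½(-8 + -10)(5)| = 45 cm
20–22 s: |½(-10 + -3)(2)| = 13 cm
Total distance = 2033/14 cm

2033/14 cm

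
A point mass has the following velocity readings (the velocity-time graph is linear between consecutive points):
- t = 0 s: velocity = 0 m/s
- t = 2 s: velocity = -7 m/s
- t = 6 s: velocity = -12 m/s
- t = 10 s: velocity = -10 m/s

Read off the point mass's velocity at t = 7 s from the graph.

-11.5 m/s

On 6–10 s the graph is linear from -12 to -10 m/s: v(7) = -12 + (-10 − -12)·(7 − 6)/(10 − 6) = -11.5 m/s.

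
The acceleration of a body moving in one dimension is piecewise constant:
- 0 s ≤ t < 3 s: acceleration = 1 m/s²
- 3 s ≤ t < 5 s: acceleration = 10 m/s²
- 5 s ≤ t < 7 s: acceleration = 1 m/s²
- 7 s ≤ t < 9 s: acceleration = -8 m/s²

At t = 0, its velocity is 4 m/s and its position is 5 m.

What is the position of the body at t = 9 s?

153.5 m

On each constant-a segment, Δv = aΔt and Δx = v₀Δt + ½aΔt²; chain segment to segment.
0–3 s: v starts 4 m/s; Δx = 4·3 + ½·1·3² = 16.5 m; v ends 7 m/s.
3–5 s: v starts 7 m/s; Δx = 7·2 + ½·10·2² = 34 m; v ends 27 m/s.
5–7 s: v starts 27 m/s; Δx = 27·2 + ½·1·2² = 56 m; v ends 29 m/s.
7–9 s: v starts 29 m/s; Δx = 29·2 + ½·-8·2² = 42 m; v ends 13 m/s.
x(9) = 5 + Σ Δx = 153.5 m.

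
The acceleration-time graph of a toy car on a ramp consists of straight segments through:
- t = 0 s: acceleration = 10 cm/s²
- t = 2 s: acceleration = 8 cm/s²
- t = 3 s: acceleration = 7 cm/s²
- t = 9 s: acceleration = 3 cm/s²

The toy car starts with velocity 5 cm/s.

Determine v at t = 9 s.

60.5 cm/s

Δv equals the area under the a-t graph; then v = v₀ + Δv.
0–2 s: ½(10 + 8)(2) = 18 cm/s
2–3 s: ½(8 + 7)(1) = 7.5 cm/s
3–9 s: ½(7 + 3)(6) = 30 cm/s
Δv = 55.5 cm/s, so v(9) = 5 + (55.5) = 60.5 cm/s.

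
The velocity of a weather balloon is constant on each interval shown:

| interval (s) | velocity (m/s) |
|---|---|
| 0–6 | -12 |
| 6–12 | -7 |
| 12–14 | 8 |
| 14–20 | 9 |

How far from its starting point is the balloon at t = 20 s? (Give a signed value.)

Net displacement equals the area under the velocity-time graph (areas below the axis count negative).
0–6 s: -12 × 6 = -72 m
6–12 s: -7 × 6 = -42 m
12–14 s: 8 × 2 = 16 m
14–20 s: 9 × 6 = 54 m
Net displacement = -44 m

-44 m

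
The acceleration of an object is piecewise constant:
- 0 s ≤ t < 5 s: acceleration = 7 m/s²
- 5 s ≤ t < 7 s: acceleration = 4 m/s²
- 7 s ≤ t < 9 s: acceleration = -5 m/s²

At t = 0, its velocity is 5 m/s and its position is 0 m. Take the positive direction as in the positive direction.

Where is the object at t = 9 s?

On each constant-a segment, Δv = aΔt and Δx = v₀Δt + ½aΔt²; chain segment to segment.
0–5 s: v starts 5 m/s; Δx = 5·5 + ½·7·5² = 112.5 m; v ends 40 m/s.
5–7 s: v starts 40 m/s; Δx = 40·2 + ½·4·2² = 88 m; v ends 48 m/s.
7–9 s: v starts 48 m/s; Δx = 48·2 + ½·-5·2² = 86 m; v ends 38 m/s.
x(9) = 0 + Σ Δx = 286.5 m.

286.5 m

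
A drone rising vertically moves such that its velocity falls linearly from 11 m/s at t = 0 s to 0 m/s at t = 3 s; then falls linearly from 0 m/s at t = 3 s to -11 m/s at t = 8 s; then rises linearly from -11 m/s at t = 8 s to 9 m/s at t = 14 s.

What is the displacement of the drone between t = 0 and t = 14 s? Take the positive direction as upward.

-17 m

Net displacement equals the area under the velocity-time graph (areas below the axis count negative).
0–3 s: ½(11 + 0)(3) = 16.5 m
3–8 s: ½(0 + -11)(5) = -27.5 m
8–14 s: ½(-11 + 9)(6) = -6 m
Net displacement = -17 m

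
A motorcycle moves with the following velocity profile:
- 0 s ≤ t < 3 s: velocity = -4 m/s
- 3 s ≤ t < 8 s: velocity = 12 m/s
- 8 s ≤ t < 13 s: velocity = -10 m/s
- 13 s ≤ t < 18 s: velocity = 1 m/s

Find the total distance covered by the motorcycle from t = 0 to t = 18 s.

Total distance travelled is ∫|v| dt — sum the magnitudes of each area piece.
0–3 s: |-4| × 3 = 12 m
3–8 s: |12| × 5 = 60 m
8–13 s: |-10| × 5 = 50 m
13–18 s: |1| × 5 = 5 m
Total distance = 127 m

127 m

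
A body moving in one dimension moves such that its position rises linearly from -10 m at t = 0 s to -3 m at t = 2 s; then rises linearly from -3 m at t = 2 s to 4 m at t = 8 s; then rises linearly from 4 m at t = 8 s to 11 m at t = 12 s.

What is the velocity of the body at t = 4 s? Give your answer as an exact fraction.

7/6 m/s

Velocity is the slope of the x-t graph on 2–8 s: (4 − -3)/(8 − 2) = 7/6 m/s.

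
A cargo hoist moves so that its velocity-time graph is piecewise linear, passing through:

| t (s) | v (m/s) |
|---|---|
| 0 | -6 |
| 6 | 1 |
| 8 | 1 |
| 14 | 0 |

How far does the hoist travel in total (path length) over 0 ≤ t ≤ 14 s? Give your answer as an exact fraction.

146/7 m

Distance (not displacement) is the total path length: add the absolute areas under v-t.
0–6 s: v = 0 at t = 36/7 s; triangle areas 108/7 + 3/7 = 111/7 m
6–8 s: |1| × 2 = 2 m
8–14 s: |½(1 + 0)(6)| = 3 m
Total distance = 146/7 m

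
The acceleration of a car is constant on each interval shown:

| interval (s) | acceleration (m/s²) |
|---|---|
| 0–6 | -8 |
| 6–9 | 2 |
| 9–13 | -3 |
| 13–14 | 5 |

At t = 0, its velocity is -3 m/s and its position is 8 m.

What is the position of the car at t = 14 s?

-556.5 m

On each constant-a segment, Δv = aΔt and Δx = v₀Δt + ½aΔt²; chain segment to segment.
0–6 s: v starts -3 m/s; Δx = -3·6 + ½·-8·6² = -162 m; v ends -51 m/s.
6–9 s: v starts -51 m/s; Δx = -51·3 + ½·2·3² = -144 m; v ends -45 m/s.
9–13 s: v starts -45 m/s; Δx = -45·4 + ½·-3·4² = -204 m; v ends -57 m/s.
13–14 s: v starts -57 m/s; Δx = -57·1 + ½·5·1² = -54.5 m; v ends -52 m/s.
x(14) = 8 + Σ Δx = -556.5 m.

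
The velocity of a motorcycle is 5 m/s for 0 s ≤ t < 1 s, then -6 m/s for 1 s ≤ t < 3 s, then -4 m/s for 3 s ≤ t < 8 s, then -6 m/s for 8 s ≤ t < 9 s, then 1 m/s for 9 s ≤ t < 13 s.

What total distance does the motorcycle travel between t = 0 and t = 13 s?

47 m

Total distance travelled is ∫|v| dt — sum the magnitudes of each area piece.
0–1 s: |5| × 1 = 5 m
1–3 s: |-6| × 2 = 12 m
3–8 s: |-4| × 5 = 20 m
8–9 s: |-6| × 1 = 6 m
9–13 s: |1| × 4 = 4 m
Total distance = 47 m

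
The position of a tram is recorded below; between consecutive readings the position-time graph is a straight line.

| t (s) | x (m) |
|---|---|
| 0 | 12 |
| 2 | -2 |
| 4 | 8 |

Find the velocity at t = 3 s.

5 m/s

Velocity is the slope of the x-t graph on 2–4 s: (8 − -2)/(4 − 2) = 5 m/s.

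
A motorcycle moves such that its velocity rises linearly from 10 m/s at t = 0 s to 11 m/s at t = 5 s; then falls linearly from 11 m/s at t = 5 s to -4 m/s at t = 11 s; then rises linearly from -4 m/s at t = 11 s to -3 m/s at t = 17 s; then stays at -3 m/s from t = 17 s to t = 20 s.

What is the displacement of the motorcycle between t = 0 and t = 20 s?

43.5 m

Net displacement equals the area under the velocity-time graph (areas below the axis count negative).
0–5 s: ½(10 + 11)(5) = 52.5 m
5–11 s: ½(11 + -4)(6) = 21 m
11–17 s: ½(-4 + -3)(6) = -21 m
17–20 s: -3 × 3 = -9 m
Net displacement = 43.5 m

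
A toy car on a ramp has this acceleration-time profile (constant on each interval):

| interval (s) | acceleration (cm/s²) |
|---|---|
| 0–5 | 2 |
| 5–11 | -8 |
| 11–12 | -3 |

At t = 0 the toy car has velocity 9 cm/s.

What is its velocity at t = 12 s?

Δv equals the area under the a-t graph; then v = v₀ + Δv.
0–5 s: 2 × 5 = 10 cm/s
5–11 s: -8 × 6 = -48 cm/s
11–12 s: -3 × 1 = -3 cm/s
Δv = -41 cm/s, so v(12) = 9 + (-41) = -32 cm/s.

-32 cm/s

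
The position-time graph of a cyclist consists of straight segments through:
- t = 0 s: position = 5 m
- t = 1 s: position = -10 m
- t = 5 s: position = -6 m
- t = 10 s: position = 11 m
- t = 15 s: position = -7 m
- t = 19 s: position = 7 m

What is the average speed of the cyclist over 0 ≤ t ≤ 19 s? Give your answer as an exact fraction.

68/19 m/s

Average speed = (total path length)/(elapsed time); on a piecewise-linear x-t graph the path length is Σ|Δx|.
0–1 s: |Δx| = |-10 − 5| = 15 m
1–5 s: |Δx| = |-6 − -10| = 4 m
5–10 s: |Δx| = |11 − -6| = 17 m
10–15 s: |Δx| = |-7 − 11| = 18 m
15–19 s: |Δx| = |7 − -7| = 14 m
Total path = 68 m; average speed = 68/19 = 68/19 m/s.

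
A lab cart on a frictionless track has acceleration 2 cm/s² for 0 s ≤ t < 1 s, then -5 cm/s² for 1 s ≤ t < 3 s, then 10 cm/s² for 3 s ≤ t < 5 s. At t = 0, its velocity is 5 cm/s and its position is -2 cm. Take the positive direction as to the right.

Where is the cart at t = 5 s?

On each constant-a segment, Δv = aΔt and Δx = v₀Δt + ½aΔt²; chain segment to segment.
0–1 s: v starts 5 cm/s; Δx = 5·1 + ½·2·1² = 6 cm; v ends 7 cm/s.
1–3 s: v starts 7 cm/s; Δx = 7·2 + ½·-5·2² = 4 cm; v ends -3 cm/s.
3–5 s: v starts -3 cm/s; Δx = -3·2 + ½·10·2² = 14 cm; v ends 17 cm/s.
x(5) = -2 + Σ Δx = 22 cm.

22 cm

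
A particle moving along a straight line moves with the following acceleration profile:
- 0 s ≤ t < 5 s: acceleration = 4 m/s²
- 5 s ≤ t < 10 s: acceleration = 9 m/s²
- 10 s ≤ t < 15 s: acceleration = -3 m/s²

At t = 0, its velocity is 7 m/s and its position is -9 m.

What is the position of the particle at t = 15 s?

646 m

On each constant-a segment, Δv = aΔt and Δx = v₀Δt + ½aΔt²; chain segment to segment.
0–5 s: v starts 7 m/s; Δx = 7·5 + ½·4·5² = 85 m; v ends 27 m/s.
5–10 s: v starts 27 m/s; Δx = 27·5 + ½·9·5² = 247.5 m; v ends 72 m/s.
10–15 s: v starts 72 m/s; Δx = 72·5 + ½·-3·5² = 322.5 m; v ends 57 m/s.
x(15) = -9 + Σ Δx = 646 m.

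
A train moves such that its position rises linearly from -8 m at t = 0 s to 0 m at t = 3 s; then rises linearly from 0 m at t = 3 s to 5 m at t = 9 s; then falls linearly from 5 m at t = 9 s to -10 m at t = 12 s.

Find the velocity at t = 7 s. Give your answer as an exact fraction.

Velocity is the slope of the x-t graph on 3–9 s: (5 − 0)/(9 − 3) = 5/6 m/s.

5/6 m/s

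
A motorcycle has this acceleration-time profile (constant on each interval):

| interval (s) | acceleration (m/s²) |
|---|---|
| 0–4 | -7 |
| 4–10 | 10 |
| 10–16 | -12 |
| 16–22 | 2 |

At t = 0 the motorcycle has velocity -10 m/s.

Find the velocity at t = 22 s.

Δv equals the area under the a-t graph; then v = v₀ + Δv.
0–4 s: -7 × 4 = -28 m/s
4–10 s: 10 × 6 = 60 m/s
10–16 s: -12 × 6 = -72 m/s
16–22 s: 2 × 6 = 12 m/s
Δv = -28 m/s, so v(22) = -10 + (-28) = -38 m/s.

-38 m/s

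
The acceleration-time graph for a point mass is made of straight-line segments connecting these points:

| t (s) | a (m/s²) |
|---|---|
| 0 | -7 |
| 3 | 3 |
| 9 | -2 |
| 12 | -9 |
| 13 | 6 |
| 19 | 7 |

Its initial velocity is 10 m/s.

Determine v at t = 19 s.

Δv equals the area under the a-t graph; then v = v₀ + Δv.
0–3 s: ½(-7 + 3)(3) = -6 m/s
3–9 s: ½(3 + -2)(6) = 3 m/s
9–12 s: ½(-2 + -9)(3) = -16.5 m/s
12–13 s: ½(-9 + 6)(1) = -1.5 m/s
13–19 s: ½(6 + 7)(6) = 39 m/s
Δv = 18 m/s, so v(19) = 10 + (18) = 28 m/s.

28 m/s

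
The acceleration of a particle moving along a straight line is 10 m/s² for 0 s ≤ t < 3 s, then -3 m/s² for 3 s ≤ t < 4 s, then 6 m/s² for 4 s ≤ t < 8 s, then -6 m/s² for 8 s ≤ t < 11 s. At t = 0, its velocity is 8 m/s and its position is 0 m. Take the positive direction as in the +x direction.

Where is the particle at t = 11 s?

On each constant-a segment, Δv = aΔt and Δx = v₀Δt + ½aΔt²; chain segment to segment.
0–3 s: v starts 8 m/s; Δx = 8·3 + ½·10·3² = 69 m; v ends 38 m/s.
3–4 s: v starts 38 m/s; Δx = 38·1 + ½·-3·1² = 36.5 m; v ends 35 m/s.
4–8 s: v starts 35 m/s; Δx = 35·4 + ½·6·4² = 188 m; v ends 59 m/s.
8–11 s: v starts 59 m/s; Δx = 59·3 + ½·-6·3² = 150 m; v ends 41 m/s.
x(11) = 0 + Σ Δx = 443.5 m.

443.5 m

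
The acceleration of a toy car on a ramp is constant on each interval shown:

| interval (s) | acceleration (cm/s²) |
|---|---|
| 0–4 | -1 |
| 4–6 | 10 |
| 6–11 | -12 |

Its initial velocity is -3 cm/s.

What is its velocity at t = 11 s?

Δv equals the area under the a-t graph; then v = v₀ + Δv.
0–4 s: -1 × 4 = -4 cm/s
4–6 s: 10 × 2 = 20 cm/s
6–11 s: -12 × 5 = -60 cm/s
Δv = -44 cm/s, so v(11) = -3 + (-44) = -47 cm/s.

-47 cm/s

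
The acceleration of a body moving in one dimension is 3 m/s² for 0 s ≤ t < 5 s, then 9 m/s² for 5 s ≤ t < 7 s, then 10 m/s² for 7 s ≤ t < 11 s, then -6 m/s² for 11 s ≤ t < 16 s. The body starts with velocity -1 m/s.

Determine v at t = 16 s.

Δv equals the area under the a-t graph; then v = v₀ + Δv.
0–5 s: 3 × 5 = 15 m/s
5–7 s: 9 × 2 = 18 m/s
7–11 s: 10 × 4 = 40 m/s
11–16 s: -6 × 5 = -30 m/s
Δv = 43 m/s, so v(16) = -1 + (43) = 42 m/s.

42 m/s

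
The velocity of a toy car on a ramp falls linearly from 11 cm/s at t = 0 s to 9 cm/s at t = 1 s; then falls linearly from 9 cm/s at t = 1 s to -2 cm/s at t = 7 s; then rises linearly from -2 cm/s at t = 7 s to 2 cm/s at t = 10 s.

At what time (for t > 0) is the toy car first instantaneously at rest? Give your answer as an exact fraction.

v changes sign on 1–7 s (from 9 to -2); the graph is linear there, so v = 0 at t = 1 + (-9)·(7 − 1)/(-2 − 9) = 65/11 s.

t = 65/11 s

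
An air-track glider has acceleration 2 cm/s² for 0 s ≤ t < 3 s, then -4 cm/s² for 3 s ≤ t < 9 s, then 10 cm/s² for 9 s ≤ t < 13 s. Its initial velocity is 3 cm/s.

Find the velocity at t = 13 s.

25 cm/s

Δv equals the area under the a-t graph; then v = v₀ + Δv.
0–3 s: 2 × 3 = 6 cm/s
3–9 s: -4 × 6 = -24 cm/s
9–13 s: 10 × 4 = 40 cm/s
Δv = 22 cm/s, so v(13) = 3 + (22) = 25 cm/s.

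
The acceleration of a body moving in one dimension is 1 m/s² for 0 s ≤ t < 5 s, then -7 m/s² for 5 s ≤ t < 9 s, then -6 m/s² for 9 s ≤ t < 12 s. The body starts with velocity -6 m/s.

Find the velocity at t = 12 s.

-47 m/s

Δv equals the area under the a-t graph; then v = v₀ + Δv.
0–5 s: 1 × 5 = 5 m/s
5–9 s: -7 × 4 = -28 m/s
9–12 s: -6 × 3 = -18 m/s
Δv = -41 m/s, so v(12) = -6 + (-41) = -47 m/s.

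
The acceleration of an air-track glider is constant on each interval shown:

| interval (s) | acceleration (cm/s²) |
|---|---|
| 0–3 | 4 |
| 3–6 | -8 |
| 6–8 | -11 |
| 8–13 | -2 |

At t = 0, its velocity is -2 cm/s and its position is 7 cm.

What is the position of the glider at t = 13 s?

On each constant-a segment, Δv = aΔt and Δx = v₀Δt + ½aΔt²; chain segment to segment.
0–3 s: v starts -2 cm/s; Δx = -2·3 + ½·4·3² = 12 cm; v ends 10 cm/s.
3–6 s: v starts 10 cm/s; Δx = 10·3 + ½·-8·3² = -6 cm; v ends -14 cm/s.
6–8 s: v starts -14 cm/s; Δx = -14·2 + ½·-11·2² = -50 cm; v ends -36 cm/s.
8–13 s: v starts -36 cm/s; Δx = -36·5 + ½·-2·5² = -205 cm; v ends -46 cm/s.
x(13) = 7 + Σ Δx = -242 cm.

-242 cm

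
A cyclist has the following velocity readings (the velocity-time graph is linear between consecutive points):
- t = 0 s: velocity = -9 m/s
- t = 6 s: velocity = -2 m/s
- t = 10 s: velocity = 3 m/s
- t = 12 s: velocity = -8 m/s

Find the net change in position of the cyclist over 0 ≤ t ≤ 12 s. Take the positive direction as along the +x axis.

-36 m

Net displacement equals the area under the velocity-time graph (areas below the axis count negative).
0–6 s: ½(-9 + -2)(6) = -33 m
6–10 s: ½(-2 + 3)(4) = 2 m
10–12 s: ½(3 + -8)(2) = -5 m
Net displacement = -36 m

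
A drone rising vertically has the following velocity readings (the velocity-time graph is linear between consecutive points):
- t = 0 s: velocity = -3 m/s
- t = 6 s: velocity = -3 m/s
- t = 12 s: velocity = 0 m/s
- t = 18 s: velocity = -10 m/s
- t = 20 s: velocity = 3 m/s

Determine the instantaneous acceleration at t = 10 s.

Acceleration is the slope of the v-t graph on 6–12 s: (0 − -3)/(12 − 6) = 0.5 m/s².

0.5 m/s²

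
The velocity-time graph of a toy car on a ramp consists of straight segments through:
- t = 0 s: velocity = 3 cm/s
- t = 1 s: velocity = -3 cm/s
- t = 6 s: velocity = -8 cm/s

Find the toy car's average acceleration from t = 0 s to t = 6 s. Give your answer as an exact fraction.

-11/6 cm/s²

Average acceleration = Δv/Δt = (-8 − 3)/(6 − 0) = -11/6 cm/s².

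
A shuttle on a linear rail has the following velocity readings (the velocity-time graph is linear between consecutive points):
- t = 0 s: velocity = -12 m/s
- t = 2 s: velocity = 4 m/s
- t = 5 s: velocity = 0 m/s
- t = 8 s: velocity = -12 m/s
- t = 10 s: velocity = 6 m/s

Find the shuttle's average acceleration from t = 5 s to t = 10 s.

Average acceleration = Δv/Δt = (6 − 0)/(10 − 5) = 1.2 m/s².

1.2 m/s²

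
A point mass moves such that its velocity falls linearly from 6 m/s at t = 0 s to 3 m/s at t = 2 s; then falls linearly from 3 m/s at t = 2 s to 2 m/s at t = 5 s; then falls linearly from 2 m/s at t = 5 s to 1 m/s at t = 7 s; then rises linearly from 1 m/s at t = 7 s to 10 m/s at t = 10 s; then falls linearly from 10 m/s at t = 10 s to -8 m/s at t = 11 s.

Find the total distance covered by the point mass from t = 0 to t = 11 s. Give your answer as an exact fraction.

Total distance travelled is ∫|v| dt — sum the magnitudes of each area piece.
0–2 s: |½(6 + 3)(2)| = 9 m
2–5 s: |½(3 + 2)(3)| = 7.5 m
5–7 s: |½(2 + 1)(2)| = 3 m
7–10 s: |½(1 + 10)(3)| = 16.5 m
10–11 s: v = 0 at t = 95/9 s; triangle areas 25/9 + 16/9 = 41/9 m
Total distance = 365/9 m

365/9 m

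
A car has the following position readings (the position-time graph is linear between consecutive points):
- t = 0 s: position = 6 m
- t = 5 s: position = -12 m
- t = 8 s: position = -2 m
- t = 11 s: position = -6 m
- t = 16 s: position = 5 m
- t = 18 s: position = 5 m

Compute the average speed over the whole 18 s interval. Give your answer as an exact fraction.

43/18 m/s

Average speed = (total path length)/(elapsed time); on a piecewise-linear x-t graph the path length is Σ|Δx|.
0–5 s: |Δx| = |-12 − 6| = 18 m
5–8 s: |Δx| = |-2 − -12| = 10 m
8–11 s: |Δx| = |-6 − -2| = 4 m
11–16 s: |Δx| = |5 − -6| = 11 m
16–18 s: |Δx| = |5 − 5| = 0 m
Total path = 43 m; average speed = 43/18 = 43/18 m/s.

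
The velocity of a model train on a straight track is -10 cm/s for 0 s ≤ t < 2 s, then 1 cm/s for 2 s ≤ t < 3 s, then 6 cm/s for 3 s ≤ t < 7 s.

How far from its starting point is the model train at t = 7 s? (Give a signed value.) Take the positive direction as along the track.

5 cm

Displacement is the signed area under the v-t curve.
0–2 s: -10 × 2 = -20 cm
2–3 s: 1 × 1 = 1 cm
3–7 s: 6 × 4 = 24 cm
Net displacement = 5 cm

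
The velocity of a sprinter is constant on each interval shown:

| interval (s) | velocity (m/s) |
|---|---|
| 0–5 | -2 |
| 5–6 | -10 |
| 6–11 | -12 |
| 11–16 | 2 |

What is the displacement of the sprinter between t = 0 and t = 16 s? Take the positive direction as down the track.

Displacement is the signed area under the v-t curve.
0–5 s: -2 × 5 = -10 m
5–6 s: -10 × 1 = -10 m
6–11 s: -12 × 5 = -60 m
11–16 s: 2 × 5 = 10 m
Net displacement = -70 m

-70 m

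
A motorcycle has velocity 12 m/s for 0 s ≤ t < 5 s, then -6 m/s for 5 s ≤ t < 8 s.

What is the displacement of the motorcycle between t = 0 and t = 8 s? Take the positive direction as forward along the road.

42 m

Displacement is the signed area under the v-t curve.
0–5 s: 12 × 5 = 60 m
5–8 s: -6 × 3 = -18 m
Net displacement = 42 m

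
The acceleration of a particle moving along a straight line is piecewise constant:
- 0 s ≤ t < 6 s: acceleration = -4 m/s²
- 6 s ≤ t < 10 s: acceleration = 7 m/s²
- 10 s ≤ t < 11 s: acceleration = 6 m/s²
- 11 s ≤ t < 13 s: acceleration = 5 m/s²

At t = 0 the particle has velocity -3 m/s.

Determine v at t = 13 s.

Δv equals the area under the a-t graph; then v = v₀ + Δv.
0–6 s: -4 × 6 = -24 m/s
6–10 s: 7 × 4 = 28 m/s
10–11 s: 6 × 1 = 6 m/s
11–13 s: 5 × 2 = 10 m/s
Δv = 20 m/s, so v(13) = -3 + (20) = 17 m/s.

17 m/s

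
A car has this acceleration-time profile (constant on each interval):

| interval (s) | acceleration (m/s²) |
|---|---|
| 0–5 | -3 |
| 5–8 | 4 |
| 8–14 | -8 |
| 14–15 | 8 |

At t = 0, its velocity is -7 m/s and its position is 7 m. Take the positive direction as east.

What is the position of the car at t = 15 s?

On each constant-a segment, Δv = aΔt and Δx = v₀Δt + ½aΔt²; chain segment to segment.
0–5 s: v starts -7 m/s; Δx = -7·5 + ½·-3·5² = -72.5 m; v ends -22 m/s.
5–8 s: v starts -22 m/s; Δx = -22·3 + ½·4·3² = -48 m; v ends -10 m/s.
8–14 s: v starts -10 m/s; Δx = -10·6 + ½·-8·6² = -204 m; v ends -58 m/s.
14–15 s: v starts -58 m/s; Δx = -58·1 + ½·8·1² = -54 m; v ends -50 m/s.
x(15) = 7 + Σ Δx = -371.5 m.

-371.5 m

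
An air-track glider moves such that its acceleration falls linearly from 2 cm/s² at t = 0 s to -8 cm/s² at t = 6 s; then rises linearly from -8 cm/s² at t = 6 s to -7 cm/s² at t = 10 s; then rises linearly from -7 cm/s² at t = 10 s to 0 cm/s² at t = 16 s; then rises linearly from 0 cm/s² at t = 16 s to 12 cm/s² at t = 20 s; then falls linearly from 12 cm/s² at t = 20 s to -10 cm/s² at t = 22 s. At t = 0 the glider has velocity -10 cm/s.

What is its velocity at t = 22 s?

-53 cm/s

Δv equals the area under the a-t graph; then v = v₀ + Δv.
0–6 s: ½(2 + -8)(6) = -18 cm/s
6–10 s: ½(-8 + -7)(4) = -30 cm/s
10–16 s: ½(-7 + 0)(6) = -21 cm/s
16–20 s: ½(0 + 12)(4) = 24 cm/s
20–22 s: ½(12 + -10)(2) = 2 cm/s
Δv = -43 cm/s, so v(22) = -10 + (-43) = -53 cm/s.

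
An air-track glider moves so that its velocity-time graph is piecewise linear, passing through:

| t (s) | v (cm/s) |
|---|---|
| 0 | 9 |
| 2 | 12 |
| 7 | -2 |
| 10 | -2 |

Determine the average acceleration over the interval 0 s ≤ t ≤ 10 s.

-1.1 cm/s²

Average acceleration = Δv/Δt = (-2 − 9)/(10 − 0) = -1.1 cm/s².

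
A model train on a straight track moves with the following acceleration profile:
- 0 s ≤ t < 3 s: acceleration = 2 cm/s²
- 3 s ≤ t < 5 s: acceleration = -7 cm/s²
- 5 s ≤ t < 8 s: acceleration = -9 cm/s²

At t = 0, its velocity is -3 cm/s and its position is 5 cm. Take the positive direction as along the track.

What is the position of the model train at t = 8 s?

On each constant-a segment, Δv = aΔt and Δx = v₀Δt + ½aΔt²; chain segment to segment.
0–3 s: v starts -3 cm/s; Δx = -3·3 + ½·2·3² = 0 cm; v ends 3 cm/s.
3–5 s: v starts 3 cm/s; Δx = 3·2 + ½·-7·2² = -8 cm; v ends -11 cm/s.
5–8 s: v starts -11 cm/s; Δx = -11·3 + ½·-9·3² = -73.5 cm; v ends -38 cm/s.
x(8) = 5 + Σ Δx = -76.5 cm.

-76.5 cm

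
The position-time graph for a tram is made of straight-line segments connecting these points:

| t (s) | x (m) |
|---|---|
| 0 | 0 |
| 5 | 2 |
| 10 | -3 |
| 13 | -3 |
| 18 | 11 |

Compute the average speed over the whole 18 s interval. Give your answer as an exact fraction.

7/6 m/s

Average speed = (total path length)/(elapsed time); on a piecewise-linear x-t graph the path length is Σ|Δx|.
0–5 s: |Δx| = |2 − 0| = 2 m
5–10 s: |Δx| = |-3 − 2| = 5 m
10–13 s: |Δx| = |-3 − -3| = 0 m
13–18 s: |Δx| = |11 − -3| = 14 m
Total path = 21 m; average speed = 21/18 = 7/6 m/s.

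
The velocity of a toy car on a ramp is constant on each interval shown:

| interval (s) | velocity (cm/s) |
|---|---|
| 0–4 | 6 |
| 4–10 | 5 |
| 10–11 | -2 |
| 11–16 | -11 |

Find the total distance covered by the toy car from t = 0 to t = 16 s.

111 cm

Distance (not displacement) is the total path length: add the absolute areas under v-t.
0–4 s: |6| × 4 = 24 cm
4–10 s: |5| × 6 = 30 cm
10–11 s: |-2| × 1 = 2 cm
11–16 s: |-11| × 5 = 55 cm
Total distance = 111 cm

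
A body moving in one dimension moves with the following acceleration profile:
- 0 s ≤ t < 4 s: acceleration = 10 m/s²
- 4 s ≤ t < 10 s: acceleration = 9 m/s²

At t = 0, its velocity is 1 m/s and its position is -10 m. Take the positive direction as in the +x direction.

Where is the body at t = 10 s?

On each constant-a segment, Δv = aΔt and Δx = v₀Δt + ½aΔt²; chain segment to segment.
0–4 s: v starts 1 m/s; Δx = 1·4 + ½·10·4² = 84 m; v ends 41 m/s.
4–10 s: v starts 41 m/s; Δx = 41·6 + ½·9·6² = 408 m; v ends 95 m/s.
x(10) = -10 + Σ Δx = 482 m.

482 m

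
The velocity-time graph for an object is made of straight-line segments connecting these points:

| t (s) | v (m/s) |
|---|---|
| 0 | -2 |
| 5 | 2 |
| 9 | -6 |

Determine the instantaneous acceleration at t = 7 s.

Acceleration is the slope of the v-t graph on 5–9 s: (-6 − 2)/(9 − 5) = -2 m/s².

-2 m/s²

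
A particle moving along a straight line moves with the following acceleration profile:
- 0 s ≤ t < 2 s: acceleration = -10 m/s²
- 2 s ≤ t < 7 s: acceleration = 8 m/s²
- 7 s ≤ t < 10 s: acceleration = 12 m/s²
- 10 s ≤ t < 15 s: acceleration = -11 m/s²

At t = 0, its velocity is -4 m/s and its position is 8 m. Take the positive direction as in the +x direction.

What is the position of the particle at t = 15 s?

184.5 m

On each constant-a segment, Δv = aΔt and Δx = v₀Δt + ½aΔt²; chain segment to segment.
0–2 s: v starts -4 m/s; Δx = -4·2 + ½·-10·2² = -28 m; v ends -24 m/s.
2–7 s: v starts -24 m/s; Δx = -24·5 + ½·8·5² = -20 m; v ends 16 m/s.
7–10 s: v starts 16 m/s; Δx = 16·3 + ½·12·3² = 102 m; v ends 52 m/s.
10–15 s: v starts 52 m/s; Δx = 52·5 + ½·-11·5² = 122.5 m; v ends -3 m/s.
x(15) = 8 + Σ Δx = 184.5 m.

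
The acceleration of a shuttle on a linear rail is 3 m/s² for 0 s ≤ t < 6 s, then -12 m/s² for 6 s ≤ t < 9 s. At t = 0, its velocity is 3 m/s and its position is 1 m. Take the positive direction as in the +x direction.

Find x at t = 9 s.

82 m

On each constant-a segment, Δv = aΔt and Δx = v₀Δt + ½aΔt²; chain segment to segment.
0–6 s: v starts 3 m/s; Δx = 3·6 + ½·3·6² = 72 m; v ends 21 m/s.
6–9 s: v starts 21 m/s; Δx = 21·3 + ½·-12·3² = 9 m; v ends -15 m/s.
x(9) = 1 + Σ Δx = 82 m.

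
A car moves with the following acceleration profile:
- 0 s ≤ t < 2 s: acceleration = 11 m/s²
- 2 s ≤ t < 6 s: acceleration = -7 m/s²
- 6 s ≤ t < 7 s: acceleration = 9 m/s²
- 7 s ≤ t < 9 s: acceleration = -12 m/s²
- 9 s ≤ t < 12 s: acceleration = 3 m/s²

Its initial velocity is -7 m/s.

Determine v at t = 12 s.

-19 m/s

Δv equals the area under the a-t graph; then v = v₀ + Δv.
0–2 s: 11 × 2 = 22 m/s
2–6 s: -7 × 4 = -28 m/s
6–7 s: 9 × 1 = 9 m/s
7–9 s: -12 × 2 = -24 m/s
9–12 s: 3 × 3 = 9 m/s
Δv = -12 m/s, so v(12) = -7 + (-12) = -19 m/s.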